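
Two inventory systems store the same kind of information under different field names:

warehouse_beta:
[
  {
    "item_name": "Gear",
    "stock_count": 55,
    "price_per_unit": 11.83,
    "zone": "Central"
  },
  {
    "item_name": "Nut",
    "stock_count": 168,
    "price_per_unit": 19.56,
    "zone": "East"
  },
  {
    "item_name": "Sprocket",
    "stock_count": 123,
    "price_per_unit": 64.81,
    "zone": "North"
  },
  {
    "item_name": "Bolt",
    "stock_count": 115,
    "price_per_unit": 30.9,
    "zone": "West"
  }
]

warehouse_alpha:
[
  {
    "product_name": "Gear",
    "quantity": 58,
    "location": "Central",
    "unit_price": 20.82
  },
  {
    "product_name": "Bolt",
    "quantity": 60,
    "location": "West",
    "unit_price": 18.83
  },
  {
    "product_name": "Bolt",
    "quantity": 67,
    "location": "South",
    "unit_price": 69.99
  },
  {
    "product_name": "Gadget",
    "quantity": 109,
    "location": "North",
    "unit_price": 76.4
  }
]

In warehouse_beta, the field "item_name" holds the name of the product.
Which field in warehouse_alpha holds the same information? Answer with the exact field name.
product_name

In warehouse_beta, "item_name" holds the name of the product.
The fields in warehouse_alpha are: "product_name", "quantity", "location", "unit_price".
"product_name" is the match: the name refers to the same concept and its values are product-name strings (e.g. 'Bolt', 'Gadget').
The other fields ("quantity", "location", "unit_price") hold different kinds of data.

So "item_name" in warehouse_beta corresponds to "product_name" in warehouse_alpha.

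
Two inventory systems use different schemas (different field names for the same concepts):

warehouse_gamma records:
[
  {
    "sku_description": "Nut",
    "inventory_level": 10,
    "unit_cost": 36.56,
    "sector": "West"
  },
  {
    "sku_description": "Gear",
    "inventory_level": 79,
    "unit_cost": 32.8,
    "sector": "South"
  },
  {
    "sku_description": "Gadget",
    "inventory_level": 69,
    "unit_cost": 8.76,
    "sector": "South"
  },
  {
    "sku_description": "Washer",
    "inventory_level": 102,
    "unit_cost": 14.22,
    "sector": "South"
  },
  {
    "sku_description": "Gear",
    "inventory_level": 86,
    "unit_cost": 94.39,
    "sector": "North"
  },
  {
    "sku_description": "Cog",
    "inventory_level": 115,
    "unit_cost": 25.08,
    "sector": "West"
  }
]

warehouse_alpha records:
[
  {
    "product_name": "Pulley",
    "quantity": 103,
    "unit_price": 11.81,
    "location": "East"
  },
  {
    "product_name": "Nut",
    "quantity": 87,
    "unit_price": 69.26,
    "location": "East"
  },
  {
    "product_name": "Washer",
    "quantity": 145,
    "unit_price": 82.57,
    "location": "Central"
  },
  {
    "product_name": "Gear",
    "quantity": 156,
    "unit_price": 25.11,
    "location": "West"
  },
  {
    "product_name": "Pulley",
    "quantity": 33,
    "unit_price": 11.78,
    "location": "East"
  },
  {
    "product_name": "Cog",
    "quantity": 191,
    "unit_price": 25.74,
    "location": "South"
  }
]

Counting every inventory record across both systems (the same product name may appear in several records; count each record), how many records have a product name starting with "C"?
2

Schema mapping: "sku_description" (warehouse_gamma) = "product_name" (warehouse_alpha) = product name

Records with product name starting with "C" in warehouse_gamma: 1
Records with product name starting with "C" in warehouse_alpha: 1

Total: 1 + 1 = 2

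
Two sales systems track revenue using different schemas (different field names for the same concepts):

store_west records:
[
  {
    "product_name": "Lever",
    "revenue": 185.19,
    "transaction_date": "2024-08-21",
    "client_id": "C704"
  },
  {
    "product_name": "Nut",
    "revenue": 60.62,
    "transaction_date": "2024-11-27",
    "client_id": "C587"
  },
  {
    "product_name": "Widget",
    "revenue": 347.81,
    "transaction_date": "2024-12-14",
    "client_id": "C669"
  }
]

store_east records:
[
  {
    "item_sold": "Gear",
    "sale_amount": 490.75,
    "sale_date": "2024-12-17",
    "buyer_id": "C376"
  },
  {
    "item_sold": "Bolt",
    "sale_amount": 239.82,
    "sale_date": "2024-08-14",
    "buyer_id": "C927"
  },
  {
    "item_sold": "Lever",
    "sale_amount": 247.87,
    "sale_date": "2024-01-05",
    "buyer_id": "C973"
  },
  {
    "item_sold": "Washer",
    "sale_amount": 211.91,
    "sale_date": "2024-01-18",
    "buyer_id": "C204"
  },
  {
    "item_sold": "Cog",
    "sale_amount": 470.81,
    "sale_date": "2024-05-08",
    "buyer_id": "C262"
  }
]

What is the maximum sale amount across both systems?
490.75

Reconcile: "revenue" (store_west) = "sale_amount" (store_east) = sale amount

Maximum in store_west: 347.81
Maximum in store_east: 490.75

Overall maximum: max(347.81, 490.75) = 490.75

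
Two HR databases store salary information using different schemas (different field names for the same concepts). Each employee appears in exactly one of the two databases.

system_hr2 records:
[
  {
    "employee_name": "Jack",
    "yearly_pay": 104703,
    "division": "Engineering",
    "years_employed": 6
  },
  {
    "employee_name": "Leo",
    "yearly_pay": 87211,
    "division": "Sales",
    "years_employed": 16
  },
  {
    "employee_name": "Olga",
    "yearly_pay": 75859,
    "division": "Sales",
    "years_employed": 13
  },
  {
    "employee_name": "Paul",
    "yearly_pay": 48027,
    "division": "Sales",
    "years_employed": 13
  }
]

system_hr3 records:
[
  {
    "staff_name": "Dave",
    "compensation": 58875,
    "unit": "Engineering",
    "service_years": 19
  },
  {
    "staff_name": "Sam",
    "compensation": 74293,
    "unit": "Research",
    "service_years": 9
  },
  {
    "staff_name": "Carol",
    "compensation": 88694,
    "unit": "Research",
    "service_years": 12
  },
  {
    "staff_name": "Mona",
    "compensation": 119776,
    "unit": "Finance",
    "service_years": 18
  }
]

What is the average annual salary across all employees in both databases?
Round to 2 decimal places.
82179.75

Schema mapping: "yearly_pay" (system_hr2) = "compensation" (system_hr3) = annual salary

All salaries: [104703, 87211, 75859, 48027, 58875, 74293, 88694, 119776]
Sum: 657438
Count: 8
Average: 657438 / 8 = 82179.75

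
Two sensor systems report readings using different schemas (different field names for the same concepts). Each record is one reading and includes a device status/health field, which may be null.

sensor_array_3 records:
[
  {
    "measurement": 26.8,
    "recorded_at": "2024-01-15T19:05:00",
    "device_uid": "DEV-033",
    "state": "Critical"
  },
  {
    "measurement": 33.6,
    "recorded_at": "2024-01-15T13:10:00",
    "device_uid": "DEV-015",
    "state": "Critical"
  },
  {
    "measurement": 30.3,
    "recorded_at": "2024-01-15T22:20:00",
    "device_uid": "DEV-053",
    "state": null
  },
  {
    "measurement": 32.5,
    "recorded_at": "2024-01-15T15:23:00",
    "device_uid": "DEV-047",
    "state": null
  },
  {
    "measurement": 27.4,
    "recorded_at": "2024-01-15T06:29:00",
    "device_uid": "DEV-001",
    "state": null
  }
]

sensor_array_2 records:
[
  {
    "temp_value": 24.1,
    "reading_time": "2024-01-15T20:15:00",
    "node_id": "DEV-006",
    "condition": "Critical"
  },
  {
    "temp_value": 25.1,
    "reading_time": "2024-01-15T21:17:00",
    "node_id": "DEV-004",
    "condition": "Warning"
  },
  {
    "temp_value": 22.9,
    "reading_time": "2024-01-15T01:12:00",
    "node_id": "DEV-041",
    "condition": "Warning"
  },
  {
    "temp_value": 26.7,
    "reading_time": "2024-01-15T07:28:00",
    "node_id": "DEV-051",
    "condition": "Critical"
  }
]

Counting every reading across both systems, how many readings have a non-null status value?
6

Schema mapping: "state" (sensor_array_3) = "condition" (sensor_array_2) = status

Non-null in sensor_array_3: 2
Non-null in sensor_array_2: 4

Total non-null: 2 + 4 = 6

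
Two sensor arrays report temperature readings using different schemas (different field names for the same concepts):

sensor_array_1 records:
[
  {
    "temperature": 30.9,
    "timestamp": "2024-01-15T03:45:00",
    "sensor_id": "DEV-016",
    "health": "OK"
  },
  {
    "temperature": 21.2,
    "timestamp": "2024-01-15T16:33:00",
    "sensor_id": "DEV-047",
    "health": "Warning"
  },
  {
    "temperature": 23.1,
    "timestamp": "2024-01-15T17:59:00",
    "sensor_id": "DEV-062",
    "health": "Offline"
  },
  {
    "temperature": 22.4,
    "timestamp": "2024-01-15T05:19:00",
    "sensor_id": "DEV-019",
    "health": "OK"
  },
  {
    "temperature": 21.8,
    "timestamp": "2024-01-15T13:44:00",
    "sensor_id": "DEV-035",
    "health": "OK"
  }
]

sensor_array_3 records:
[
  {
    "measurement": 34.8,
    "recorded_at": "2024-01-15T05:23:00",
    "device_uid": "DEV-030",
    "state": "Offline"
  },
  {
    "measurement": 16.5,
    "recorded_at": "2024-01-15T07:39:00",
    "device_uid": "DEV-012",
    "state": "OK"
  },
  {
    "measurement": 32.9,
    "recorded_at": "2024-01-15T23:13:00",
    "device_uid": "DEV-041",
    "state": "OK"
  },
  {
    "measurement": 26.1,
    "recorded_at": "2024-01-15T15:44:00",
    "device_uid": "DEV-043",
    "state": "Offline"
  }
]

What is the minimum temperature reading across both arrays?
16.5

Schema mapping: "temperature" (sensor_array_1) = "measurement" (sensor_array_3) = temperature reading

Minimum in sensor_array_1: 21.2
Minimum in sensor_array_3: 16.5

Overall minimum: min(21.2, 16.5) = 16.5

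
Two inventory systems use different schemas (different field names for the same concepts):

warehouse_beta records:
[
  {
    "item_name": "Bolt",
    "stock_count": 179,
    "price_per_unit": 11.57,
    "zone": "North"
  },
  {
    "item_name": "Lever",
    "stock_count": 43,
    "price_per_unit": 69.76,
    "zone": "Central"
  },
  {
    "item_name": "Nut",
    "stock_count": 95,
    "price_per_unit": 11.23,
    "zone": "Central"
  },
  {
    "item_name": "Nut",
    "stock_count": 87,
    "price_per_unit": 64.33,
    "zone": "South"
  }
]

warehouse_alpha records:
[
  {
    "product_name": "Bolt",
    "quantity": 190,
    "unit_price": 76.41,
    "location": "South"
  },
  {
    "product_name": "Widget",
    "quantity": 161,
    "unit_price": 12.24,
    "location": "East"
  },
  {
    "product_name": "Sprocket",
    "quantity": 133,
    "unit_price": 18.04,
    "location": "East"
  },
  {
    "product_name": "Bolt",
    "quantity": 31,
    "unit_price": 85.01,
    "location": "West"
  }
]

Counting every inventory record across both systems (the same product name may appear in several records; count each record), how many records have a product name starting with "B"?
3

Schema mapping: "item_name" (warehouse_beta) = "product_name" (warehouse_alpha) = product name

Records with product name starting with "B" in warehouse_beta: 1
Records with product name starting with "B" in warehouse_alpha: 2

Total: 1 + 2 = 3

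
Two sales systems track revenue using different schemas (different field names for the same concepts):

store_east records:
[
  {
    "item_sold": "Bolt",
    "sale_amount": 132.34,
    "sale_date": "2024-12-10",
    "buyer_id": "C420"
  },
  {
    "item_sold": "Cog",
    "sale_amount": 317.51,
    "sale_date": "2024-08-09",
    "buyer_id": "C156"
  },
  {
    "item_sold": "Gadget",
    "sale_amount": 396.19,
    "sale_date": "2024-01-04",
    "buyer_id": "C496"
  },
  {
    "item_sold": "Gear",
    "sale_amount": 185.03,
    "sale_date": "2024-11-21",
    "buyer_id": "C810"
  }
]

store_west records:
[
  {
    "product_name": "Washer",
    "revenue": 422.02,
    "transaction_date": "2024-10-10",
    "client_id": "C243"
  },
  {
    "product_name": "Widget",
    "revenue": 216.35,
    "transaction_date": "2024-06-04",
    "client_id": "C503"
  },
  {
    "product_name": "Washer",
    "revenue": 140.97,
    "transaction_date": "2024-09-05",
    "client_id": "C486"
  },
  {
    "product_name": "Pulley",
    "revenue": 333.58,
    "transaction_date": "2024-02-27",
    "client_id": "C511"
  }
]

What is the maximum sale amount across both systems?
422.02

Reconcile: "sale_amount" (store_east) = "revenue" (store_west) = sale amount

Maximum in store_east: 396.19
Maximum in store_west: 422.02

Overall maximum: max(396.19, 422.02) = 422.02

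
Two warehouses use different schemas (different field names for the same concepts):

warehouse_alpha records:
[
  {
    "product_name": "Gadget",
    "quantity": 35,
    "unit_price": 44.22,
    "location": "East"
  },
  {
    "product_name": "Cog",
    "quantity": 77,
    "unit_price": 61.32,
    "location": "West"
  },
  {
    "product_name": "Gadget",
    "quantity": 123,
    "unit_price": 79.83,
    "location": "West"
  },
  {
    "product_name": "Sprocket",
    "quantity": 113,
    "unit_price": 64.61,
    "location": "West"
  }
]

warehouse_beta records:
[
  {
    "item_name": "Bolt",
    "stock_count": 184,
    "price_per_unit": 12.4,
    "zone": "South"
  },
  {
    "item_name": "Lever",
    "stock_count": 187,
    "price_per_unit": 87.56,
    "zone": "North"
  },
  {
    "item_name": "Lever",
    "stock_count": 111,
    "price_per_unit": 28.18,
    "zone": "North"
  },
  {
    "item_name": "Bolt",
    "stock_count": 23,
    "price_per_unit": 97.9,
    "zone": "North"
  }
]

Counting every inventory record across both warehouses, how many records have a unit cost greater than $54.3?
5

Schema mapping: "unit_price" (warehouse_alpha) = "price_per_unit" (warehouse_beta) = unit cost

Records > $54.3 in warehouse_alpha: 3
Records > $54.3 in warehouse_beta: 2

Total count: 3 + 2 = 5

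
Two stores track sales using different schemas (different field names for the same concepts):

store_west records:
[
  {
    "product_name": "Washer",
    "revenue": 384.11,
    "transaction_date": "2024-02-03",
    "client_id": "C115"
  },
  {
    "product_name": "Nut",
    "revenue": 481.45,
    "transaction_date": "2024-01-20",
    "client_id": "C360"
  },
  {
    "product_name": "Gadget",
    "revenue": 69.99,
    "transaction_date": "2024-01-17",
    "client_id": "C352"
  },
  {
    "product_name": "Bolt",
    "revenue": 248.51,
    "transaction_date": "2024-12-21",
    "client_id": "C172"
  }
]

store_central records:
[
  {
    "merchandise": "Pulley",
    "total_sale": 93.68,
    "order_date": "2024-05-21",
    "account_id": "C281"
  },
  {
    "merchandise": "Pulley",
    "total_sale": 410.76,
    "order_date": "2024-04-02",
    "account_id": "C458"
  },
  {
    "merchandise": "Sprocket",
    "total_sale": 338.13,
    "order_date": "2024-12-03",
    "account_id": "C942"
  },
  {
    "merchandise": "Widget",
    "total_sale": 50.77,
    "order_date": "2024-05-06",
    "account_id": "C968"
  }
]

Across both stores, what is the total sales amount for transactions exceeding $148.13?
1862.96

Schema mapping: "revenue" (store_west) = "total_sale" (store_central) = sale amount

Sum of sales > $148.13 in store_west: 1114.07
Sum of sales > $148.13 in store_central: 748.89

Total: 1114.07 + 748.89 = 1862.96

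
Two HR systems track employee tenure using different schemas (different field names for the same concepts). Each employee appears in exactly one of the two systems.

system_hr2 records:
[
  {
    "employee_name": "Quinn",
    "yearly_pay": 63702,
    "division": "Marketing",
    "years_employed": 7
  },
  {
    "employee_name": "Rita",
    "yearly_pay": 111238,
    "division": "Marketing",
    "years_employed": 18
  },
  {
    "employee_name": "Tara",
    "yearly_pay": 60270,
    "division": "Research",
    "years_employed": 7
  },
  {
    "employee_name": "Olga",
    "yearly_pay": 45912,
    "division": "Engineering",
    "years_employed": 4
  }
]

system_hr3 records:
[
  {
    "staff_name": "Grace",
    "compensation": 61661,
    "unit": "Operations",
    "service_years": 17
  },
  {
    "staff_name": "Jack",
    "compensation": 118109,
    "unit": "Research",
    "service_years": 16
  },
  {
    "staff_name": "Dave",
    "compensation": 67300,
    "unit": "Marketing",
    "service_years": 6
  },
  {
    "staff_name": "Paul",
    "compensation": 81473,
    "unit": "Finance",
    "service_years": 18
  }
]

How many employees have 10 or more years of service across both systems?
4

Reconcile schemas: "years_employed" (system_hr2) = "service_years" (system_hr3) = years of service

From system_hr2: 1 employees with >= 10 years
From system_hr3: 3 employees with >= 10 years

Total: 1 + 3 = 4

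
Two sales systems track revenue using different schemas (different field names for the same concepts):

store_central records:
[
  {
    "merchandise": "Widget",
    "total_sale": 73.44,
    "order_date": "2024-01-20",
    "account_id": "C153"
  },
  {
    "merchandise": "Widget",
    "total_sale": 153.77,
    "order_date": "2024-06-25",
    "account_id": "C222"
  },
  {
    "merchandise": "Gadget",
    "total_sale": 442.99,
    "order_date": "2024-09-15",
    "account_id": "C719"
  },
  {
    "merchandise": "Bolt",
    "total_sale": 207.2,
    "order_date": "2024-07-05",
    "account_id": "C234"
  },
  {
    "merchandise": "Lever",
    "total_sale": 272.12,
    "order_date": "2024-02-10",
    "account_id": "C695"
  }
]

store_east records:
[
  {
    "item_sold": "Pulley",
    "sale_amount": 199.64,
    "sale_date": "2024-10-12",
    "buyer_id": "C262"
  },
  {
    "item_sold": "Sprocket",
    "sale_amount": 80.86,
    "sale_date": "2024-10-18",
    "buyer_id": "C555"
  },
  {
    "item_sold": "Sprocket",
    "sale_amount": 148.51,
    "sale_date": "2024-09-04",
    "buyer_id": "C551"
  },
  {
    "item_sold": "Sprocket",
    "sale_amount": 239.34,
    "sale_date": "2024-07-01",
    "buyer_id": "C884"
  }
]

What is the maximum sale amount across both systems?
442.99

Reconcile: "total_sale" (store_central) = "sale_amount" (store_east) = sale amount

Maximum in store_central: 442.99
Maximum in store_east: 239.34

Overall maximum: max(442.99, 239.34) = 442.99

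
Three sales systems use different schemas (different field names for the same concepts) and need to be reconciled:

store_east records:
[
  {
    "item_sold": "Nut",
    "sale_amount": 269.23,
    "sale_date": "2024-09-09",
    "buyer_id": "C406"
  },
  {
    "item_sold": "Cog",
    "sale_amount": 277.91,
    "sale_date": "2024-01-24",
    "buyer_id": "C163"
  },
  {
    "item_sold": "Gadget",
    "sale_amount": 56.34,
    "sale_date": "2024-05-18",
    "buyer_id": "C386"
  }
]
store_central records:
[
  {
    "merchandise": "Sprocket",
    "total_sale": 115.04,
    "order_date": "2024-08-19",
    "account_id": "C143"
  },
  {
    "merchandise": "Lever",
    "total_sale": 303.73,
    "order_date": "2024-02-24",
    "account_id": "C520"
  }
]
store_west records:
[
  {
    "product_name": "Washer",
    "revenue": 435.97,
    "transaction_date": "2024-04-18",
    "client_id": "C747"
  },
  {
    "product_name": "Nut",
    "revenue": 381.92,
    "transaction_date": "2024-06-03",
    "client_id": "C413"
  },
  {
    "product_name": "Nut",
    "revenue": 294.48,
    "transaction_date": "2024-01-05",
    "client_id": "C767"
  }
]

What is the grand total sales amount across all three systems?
2134.62

Schema reconciliation - all amount fields map to sale amount:

store_east (sale_amount): 603.48
store_central (total_sale): 418.77
store_west (revenue): 1112.37

Grand total: 2134.62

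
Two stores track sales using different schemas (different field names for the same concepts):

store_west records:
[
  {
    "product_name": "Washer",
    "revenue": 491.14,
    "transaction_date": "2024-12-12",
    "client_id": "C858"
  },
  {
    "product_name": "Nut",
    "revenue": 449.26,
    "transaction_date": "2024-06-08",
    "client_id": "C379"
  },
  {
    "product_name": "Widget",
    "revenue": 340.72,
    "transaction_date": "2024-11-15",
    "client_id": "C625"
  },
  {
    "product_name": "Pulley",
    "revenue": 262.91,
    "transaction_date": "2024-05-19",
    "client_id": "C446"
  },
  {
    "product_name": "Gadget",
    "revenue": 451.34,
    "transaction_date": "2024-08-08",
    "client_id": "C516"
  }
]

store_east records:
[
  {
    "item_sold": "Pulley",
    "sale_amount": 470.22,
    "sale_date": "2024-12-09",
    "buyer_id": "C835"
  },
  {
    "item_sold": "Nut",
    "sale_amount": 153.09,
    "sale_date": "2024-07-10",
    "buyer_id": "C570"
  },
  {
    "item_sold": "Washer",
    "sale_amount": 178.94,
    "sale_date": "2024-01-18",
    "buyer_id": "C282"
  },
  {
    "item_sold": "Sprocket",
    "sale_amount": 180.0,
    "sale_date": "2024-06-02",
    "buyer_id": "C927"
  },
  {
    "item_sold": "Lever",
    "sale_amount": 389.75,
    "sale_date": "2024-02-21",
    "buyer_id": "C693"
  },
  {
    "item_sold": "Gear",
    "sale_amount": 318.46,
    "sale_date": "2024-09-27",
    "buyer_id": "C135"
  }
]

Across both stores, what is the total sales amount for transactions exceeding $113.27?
3685.83

Schema mapping: "revenue" (store_west) = "sale_amount" (store_east) = sale amount

Sum of sales > $113.27 in store_west: 1995.37
Sum of sales > $113.27 in store_east: 1690.46

Total: 1995.37 + 1690.46 = 3685.83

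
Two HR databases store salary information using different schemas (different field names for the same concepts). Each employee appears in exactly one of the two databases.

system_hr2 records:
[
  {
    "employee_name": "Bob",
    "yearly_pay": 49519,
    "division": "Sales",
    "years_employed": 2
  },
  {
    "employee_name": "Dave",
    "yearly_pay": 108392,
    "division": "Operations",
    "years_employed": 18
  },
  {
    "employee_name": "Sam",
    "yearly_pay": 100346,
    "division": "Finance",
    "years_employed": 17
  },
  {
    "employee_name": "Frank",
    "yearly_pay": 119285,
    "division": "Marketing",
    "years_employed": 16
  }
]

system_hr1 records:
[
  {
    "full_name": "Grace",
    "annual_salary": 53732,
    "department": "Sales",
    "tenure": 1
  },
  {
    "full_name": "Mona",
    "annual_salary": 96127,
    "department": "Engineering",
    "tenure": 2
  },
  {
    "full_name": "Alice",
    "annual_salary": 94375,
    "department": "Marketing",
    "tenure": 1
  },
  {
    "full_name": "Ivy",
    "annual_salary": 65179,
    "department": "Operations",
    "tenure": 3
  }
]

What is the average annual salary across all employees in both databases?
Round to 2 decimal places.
85869.38

Schema mapping: "yearly_pay" (system_hr2) = "annual_salary" (system_hr1) = annual salary

All salaries: [49519, 108392, 100346, 119285, 53732, 96127, 94375, 65179]
Sum: 686955
Count: 8
Average: 686955 / 8 = 85869.38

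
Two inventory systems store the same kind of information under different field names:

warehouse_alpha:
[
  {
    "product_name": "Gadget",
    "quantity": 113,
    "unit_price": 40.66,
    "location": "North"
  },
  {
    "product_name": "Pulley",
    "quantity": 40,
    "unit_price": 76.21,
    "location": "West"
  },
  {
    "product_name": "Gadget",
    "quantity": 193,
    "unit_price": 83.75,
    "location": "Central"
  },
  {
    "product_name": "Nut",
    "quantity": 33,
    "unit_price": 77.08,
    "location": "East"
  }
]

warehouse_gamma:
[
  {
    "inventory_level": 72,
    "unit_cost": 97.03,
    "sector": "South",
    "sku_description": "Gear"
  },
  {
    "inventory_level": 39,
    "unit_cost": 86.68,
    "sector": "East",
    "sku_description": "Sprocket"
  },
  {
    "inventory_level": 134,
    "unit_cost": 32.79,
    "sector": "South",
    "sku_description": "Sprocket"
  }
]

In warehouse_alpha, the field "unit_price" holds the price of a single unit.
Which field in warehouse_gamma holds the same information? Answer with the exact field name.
unit_cost

In warehouse_alpha, "unit_price" holds the price of a single unit.
The fields in warehouse_gamma are: "inventory_level", "unit_cost", "sector", "sku_description".
"unit_cost" is the match: the name refers to the same concept and its values are decimal currency amounts (e.g. 97.03, 86.68).
The other fields ("inventory_level", "sector", "sku_description") hold different kinds of data.

So "unit_price" in warehouse_alpha corresponds to "unit_cost" in warehouse_gamma.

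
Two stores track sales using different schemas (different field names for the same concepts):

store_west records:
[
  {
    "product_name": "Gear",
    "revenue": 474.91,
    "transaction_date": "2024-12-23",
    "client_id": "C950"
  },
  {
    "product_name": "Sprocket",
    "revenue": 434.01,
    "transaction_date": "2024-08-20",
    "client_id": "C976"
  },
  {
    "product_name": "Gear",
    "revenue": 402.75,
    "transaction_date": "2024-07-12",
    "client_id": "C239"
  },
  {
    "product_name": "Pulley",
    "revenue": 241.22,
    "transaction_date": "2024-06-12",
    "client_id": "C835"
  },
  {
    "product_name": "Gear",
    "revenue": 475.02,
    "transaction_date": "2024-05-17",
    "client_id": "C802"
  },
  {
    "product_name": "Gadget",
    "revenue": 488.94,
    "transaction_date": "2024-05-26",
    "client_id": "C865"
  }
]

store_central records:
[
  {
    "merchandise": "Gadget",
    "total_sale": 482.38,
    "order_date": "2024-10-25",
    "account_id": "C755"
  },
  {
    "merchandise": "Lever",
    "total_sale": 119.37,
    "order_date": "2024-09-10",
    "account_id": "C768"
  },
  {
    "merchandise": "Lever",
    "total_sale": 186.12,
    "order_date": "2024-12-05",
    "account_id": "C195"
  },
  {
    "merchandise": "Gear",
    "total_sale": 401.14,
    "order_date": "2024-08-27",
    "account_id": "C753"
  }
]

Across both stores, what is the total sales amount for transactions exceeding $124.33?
3586.49

Schema mapping: "revenue" (store_west) = "total_sale" (store_central) = sale amount

Sum of sales > $124.33 in store_west: 2516.85
Sum of sales > $124.33 in store_central: 1069.64

Total: 2516.85 + 1069.64 = 3586.49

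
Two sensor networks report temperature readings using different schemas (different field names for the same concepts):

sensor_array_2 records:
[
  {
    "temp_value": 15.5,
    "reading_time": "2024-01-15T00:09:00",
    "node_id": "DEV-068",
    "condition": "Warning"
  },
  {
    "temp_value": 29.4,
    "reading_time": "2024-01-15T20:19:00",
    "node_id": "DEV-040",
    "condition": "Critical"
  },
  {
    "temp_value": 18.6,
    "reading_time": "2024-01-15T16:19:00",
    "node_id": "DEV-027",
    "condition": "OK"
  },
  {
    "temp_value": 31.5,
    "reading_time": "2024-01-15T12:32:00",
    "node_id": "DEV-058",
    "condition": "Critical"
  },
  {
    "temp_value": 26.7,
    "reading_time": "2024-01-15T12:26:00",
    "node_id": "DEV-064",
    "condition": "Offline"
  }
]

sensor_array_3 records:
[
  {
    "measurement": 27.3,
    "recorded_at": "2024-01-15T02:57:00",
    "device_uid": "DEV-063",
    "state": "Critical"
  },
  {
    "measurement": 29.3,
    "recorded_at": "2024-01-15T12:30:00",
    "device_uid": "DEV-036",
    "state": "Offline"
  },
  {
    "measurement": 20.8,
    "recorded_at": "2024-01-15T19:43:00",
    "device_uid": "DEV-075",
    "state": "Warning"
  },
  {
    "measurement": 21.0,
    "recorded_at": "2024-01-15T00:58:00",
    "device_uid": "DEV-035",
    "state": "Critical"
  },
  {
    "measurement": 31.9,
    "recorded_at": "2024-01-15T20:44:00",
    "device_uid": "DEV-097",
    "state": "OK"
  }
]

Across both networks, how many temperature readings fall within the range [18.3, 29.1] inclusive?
5

Schema mapping: "temp_value" (sensor_array_2) = "measurement" (sensor_array_3) = temperature

Readings in [18.3, 29.1] from sensor_array_2: 2
Readings in [18.3, 29.1] from sensor_array_3: 3

Total count: 2 + 3 = 5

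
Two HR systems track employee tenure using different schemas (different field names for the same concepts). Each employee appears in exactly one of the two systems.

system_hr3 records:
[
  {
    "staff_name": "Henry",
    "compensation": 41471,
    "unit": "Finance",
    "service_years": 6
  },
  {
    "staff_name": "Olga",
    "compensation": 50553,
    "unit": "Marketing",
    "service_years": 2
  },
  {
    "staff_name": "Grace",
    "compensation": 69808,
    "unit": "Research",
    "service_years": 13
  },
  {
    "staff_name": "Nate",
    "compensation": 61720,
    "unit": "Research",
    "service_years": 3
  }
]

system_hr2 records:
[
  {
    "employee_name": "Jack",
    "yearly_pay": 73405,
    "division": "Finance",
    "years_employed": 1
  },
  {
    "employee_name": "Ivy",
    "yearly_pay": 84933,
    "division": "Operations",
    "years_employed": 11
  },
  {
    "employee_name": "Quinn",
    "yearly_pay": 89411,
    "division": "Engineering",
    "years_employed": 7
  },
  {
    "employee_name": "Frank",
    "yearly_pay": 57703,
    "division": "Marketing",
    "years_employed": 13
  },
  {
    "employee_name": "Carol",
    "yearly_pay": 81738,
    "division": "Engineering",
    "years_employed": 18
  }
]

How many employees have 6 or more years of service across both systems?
6

Reconcile schemas: "service_years" (system_hr3) = "years_employed" (system_hr2) = years of service

From system_hr3: 2 employees with >= 6 years
From system_hr2: 4 employees with >= 6 years

Total: 2 + 4 = 6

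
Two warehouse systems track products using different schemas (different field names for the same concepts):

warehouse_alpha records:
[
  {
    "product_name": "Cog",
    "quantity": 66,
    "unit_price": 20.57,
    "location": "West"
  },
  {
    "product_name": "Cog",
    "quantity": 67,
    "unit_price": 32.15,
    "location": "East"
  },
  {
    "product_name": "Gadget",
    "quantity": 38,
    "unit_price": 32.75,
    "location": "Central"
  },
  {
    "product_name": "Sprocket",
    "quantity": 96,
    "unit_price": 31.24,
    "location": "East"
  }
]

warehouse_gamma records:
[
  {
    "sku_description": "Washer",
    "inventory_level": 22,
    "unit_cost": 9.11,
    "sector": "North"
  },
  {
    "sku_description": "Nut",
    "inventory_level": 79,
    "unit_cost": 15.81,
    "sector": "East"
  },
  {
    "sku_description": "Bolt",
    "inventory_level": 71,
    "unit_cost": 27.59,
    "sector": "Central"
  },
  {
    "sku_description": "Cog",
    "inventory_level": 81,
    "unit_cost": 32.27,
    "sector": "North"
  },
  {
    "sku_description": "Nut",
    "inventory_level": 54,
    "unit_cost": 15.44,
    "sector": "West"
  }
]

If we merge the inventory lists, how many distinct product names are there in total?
6

Schema mapping: "product_name" (warehouse_alpha) = "sku_description" (warehouse_gamma) = product name

Products in warehouse_alpha: ['Cog', 'Gadget', 'Sprocket']
Products in warehouse_gamma: ['Bolt', 'Cog', 'Nut', 'Washer']

Union (unique products): ['Bolt', 'Cog', 'Gadget', 'Nut', 'Sprocket', 'Washer']
Count: 6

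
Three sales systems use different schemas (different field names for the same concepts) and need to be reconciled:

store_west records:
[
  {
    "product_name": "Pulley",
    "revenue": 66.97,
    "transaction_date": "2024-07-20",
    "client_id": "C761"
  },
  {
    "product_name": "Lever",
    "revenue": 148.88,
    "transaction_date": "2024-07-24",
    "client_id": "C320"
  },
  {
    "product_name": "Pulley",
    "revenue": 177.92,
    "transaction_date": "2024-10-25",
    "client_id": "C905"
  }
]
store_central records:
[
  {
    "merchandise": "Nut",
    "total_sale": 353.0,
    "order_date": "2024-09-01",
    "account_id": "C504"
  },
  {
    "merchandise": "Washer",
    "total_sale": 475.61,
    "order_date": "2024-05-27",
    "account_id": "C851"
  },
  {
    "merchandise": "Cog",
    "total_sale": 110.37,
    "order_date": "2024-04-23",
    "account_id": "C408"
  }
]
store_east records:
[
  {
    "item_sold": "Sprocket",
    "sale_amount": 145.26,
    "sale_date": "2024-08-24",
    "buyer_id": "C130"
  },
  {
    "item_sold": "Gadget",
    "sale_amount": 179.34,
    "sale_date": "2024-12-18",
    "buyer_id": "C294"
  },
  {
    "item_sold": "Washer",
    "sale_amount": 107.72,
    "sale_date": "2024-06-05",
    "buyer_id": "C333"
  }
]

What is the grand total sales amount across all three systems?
1765.07

Schema reconciliation - all amount fields map to sale amount:

store_west (revenue): 393.77
store_central (total_sale): 938.98
store_east (sale_amount): 432.32

Grand total: 1765.07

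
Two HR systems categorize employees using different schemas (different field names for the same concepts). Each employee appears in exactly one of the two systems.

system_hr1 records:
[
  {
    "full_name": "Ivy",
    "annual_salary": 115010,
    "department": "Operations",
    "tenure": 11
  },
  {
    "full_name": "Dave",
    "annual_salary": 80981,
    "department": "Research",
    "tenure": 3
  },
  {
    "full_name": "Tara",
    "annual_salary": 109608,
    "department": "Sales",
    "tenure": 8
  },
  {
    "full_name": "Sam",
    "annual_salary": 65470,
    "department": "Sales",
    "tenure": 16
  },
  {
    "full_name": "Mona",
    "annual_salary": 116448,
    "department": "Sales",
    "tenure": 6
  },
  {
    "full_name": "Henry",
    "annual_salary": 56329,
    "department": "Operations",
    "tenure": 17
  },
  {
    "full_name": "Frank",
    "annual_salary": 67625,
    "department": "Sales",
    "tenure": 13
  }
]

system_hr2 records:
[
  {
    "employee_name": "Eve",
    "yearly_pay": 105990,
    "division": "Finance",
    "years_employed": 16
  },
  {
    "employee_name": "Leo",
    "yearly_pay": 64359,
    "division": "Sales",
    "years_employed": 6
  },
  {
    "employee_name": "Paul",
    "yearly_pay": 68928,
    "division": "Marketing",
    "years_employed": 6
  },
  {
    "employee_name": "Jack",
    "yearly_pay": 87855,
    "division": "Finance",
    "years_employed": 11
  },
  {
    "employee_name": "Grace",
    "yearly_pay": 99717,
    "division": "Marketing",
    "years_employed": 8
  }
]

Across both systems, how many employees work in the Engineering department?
0

Schema mapping: "department" (system_hr1) = "division" (system_hr2) = department

Engineering employees in system_hr1: 0
Engineering employees in system_hr2: 0

Total in Engineering: 0 + 0 = 0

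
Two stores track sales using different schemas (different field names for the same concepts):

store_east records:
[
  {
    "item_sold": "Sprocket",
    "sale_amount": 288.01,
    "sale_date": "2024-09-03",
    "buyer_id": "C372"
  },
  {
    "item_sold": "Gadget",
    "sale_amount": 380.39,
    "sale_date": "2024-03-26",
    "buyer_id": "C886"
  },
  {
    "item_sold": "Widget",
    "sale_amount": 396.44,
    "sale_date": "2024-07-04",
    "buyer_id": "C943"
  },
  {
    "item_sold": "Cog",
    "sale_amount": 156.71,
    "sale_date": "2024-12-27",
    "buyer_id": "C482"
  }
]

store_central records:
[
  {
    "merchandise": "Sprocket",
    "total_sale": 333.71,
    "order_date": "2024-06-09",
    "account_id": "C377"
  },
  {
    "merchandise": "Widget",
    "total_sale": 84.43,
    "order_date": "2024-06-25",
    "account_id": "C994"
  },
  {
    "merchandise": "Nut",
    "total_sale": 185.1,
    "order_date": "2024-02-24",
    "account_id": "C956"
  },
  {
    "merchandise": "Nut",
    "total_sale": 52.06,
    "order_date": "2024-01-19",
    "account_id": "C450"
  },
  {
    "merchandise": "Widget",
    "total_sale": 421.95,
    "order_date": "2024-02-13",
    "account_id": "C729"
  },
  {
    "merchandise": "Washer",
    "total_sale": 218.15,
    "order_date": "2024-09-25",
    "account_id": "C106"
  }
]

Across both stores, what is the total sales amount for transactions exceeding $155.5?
2380.46

Schema mapping: "sale_amount" (store_east) = "total_sale" (store_central) = sale amount

Sum of sales > $155.5 in store_east: 1221.55
Sum of sales > $155.5 in store_central: 1158.91

Total: 1221.55 + 1158.91 = 2380.46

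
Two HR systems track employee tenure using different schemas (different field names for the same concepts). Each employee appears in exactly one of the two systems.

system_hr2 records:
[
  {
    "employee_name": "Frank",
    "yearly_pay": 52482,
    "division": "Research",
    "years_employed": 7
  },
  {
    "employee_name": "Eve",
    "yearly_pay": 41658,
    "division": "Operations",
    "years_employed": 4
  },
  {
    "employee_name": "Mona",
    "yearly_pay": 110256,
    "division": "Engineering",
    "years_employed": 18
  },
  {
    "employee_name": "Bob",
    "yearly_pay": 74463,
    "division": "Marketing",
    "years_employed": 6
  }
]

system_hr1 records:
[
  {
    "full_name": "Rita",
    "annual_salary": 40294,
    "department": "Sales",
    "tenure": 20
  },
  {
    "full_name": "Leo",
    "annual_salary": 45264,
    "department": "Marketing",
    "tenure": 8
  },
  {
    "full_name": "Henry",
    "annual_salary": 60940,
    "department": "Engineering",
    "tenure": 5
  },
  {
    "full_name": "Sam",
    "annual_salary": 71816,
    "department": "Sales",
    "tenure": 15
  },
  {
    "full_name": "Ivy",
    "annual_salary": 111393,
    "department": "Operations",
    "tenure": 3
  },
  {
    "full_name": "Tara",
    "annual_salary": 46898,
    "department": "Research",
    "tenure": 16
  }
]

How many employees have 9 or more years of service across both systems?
4

Reconcile schemas: "years_employed" (system_hr2) = "tenure" (system_hr1) = years of service

From system_hr2: 1 employees with >= 9 years
From system_hr1: 3 employees with >= 9 years

Total: 1 + 3 = 4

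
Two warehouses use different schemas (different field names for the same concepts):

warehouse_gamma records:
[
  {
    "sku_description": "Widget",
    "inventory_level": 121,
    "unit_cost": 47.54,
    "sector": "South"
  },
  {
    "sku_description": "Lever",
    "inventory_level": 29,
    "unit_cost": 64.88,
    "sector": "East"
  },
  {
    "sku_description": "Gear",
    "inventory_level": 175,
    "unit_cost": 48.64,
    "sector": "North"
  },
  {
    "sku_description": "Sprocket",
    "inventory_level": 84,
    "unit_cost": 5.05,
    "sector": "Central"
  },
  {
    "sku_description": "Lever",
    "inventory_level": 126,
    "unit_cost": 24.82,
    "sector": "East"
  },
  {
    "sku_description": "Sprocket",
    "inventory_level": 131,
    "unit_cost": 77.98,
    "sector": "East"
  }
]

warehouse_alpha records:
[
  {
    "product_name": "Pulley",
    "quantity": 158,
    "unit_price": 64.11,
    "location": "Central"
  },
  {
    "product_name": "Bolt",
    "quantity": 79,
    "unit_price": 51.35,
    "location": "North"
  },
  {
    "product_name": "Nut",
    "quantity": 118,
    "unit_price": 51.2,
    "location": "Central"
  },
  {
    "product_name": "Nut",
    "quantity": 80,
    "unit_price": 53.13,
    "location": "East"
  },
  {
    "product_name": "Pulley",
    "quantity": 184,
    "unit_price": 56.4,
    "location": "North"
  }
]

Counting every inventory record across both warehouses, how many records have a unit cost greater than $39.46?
9

Schema mapping: "unit_cost" (warehouse_gamma) = "unit_price" (warehouse_alpha) = unit cost

Records > $39.46 in warehouse_gamma: 4
Records > $39.46 in warehouse_alpha: 5

Total count: 4 + 5 = 9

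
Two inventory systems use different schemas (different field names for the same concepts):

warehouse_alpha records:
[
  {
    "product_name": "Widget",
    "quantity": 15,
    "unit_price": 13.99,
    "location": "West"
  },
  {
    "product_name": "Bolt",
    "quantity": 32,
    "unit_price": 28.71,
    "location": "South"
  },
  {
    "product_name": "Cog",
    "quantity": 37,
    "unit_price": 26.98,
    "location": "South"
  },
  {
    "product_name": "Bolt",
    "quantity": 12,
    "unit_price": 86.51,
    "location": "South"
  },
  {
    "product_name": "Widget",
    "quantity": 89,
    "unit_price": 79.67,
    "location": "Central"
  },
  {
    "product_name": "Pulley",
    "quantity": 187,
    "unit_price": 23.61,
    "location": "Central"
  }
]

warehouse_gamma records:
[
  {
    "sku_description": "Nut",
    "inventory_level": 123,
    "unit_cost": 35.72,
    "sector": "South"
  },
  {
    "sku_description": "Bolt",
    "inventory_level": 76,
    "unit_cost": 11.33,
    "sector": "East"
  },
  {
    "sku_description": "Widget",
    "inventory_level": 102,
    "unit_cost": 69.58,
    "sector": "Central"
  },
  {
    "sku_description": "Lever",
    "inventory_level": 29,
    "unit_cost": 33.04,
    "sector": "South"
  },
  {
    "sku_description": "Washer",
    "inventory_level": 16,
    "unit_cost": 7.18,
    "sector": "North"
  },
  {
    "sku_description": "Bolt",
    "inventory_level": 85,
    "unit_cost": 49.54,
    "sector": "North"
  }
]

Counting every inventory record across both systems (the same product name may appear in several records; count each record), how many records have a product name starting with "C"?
1

Schema mapping: "product_name" (warehouse_alpha) = "sku_description" (warehouse_gamma) = product name

Records with product name starting with "C" in warehouse_alpha: 1
Records with product name starting with "C" in warehouse_gamma: 0

Total: 1 + 0 = 1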